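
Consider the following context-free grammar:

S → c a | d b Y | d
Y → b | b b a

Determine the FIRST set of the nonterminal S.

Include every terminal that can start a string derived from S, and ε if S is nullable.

We compute FIRST(S) using the standard algorithm.
FIRST(S) = {c, d}
FIRST(Y) = {b}
Therefore, FIRST(S) = {c, d}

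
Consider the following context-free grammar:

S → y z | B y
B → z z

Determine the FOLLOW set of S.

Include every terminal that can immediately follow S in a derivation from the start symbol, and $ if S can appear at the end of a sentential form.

We compute FOLLOW(S) using the standard algorithm.
FOLLOW(S) starts with {$}.
FIRST(B) = {z}
FIRST(S) = {y, z}
FOLLOW(B) = {y}
FOLLOW(S) = {$}
Therefore, FOLLOW(S) = {$}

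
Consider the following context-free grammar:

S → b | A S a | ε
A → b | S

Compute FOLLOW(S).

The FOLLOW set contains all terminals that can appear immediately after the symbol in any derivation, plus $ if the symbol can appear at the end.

We compute FOLLOW(S) using the standard algorithm.
FOLLOW(S) starts with {$}.
FIRST(A) = {a, b, ε}
FIRST(S) = {a, b, ε}
FOLLOW(A) = {a, b}
FOLLOW(S) = {$, a, b}
Therefore, FOLLOW(S) = {$, a, b}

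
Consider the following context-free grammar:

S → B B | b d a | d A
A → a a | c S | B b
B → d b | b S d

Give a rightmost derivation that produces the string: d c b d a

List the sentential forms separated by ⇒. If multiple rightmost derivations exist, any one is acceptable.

S ⇒ d A ⇒ d c S ⇒ d c b d a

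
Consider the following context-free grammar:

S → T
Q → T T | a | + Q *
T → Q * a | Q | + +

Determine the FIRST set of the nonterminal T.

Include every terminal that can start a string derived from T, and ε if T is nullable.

We compute FIRST(T) using the standard algorithm.
FIRST(Q) = {+, a}
FIRST(S) = {+, a}
FIRST(T) = {+, a}
Therefore, FIRST(T) = {+, a}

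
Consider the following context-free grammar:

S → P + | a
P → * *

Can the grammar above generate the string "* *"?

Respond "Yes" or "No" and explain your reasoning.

No - no valid derivation exists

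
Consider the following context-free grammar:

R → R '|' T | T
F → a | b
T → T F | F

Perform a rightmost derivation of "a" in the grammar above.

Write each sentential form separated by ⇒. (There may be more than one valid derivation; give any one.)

R ⇒ T ⇒ F ⇒ a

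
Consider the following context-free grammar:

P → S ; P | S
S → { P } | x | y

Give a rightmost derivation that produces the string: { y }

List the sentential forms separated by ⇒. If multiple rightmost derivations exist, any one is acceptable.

P ⇒ S ⇒ { P } ⇒ { S } ⇒ { y }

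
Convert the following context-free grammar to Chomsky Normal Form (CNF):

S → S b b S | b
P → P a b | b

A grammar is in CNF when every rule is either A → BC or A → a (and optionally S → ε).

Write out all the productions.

TB → b; S → b; TA → a; P → b; S → S X0; X0 → TB X1; X1 → TB S; P → P X2; X2 → TA TB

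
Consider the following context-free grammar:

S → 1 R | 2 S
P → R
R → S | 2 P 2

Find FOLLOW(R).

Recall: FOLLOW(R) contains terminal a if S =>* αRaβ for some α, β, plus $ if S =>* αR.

We compute FOLLOW(R) using the standard algorithm.
FOLLOW(S) starts with {$}.
FIRST(P) = {1, 2}
FIRST(R) = {1, 2}
FIRST(S) = {1, 2}
FOLLOW(P) = {2}
FOLLOW(R) = {$, 2}
FOLLOW(S) = {$, 2}
Therefore, FOLLOW(R) = {$, 2}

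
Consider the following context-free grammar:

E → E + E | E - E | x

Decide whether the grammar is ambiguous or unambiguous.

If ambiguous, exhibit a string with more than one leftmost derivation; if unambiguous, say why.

Ambiguous - the string 'x + x - x - x' has two distinct leftmost derivations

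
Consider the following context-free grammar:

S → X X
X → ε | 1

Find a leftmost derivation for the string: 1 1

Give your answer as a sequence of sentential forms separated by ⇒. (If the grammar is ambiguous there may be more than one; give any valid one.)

S ⇒ X X ⇒ 1 X ⇒ 1 1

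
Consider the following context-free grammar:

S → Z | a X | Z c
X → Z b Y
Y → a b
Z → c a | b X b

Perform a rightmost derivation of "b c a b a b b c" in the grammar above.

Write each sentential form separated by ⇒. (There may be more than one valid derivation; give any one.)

S ⇒ Z c ⇒ b X b c ⇒ b Z b Y b c ⇒ b Z b a b b c ⇒ b c a b a b b c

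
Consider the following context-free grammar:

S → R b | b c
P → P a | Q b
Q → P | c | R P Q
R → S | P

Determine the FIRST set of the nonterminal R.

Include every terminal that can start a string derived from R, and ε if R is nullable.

We compute FIRST(R) using the standard algorithm.
FIRST(P) = {b, c}
FIRST(Q) = {b, c}
FIRST(R) = {b, c}
FIRST(S) = {b, c}
Therefore, FIRST(R) = {b, c}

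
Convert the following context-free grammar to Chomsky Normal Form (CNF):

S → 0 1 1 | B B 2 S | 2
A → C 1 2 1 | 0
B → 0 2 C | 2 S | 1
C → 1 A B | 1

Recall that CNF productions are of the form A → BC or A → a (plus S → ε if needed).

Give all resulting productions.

T0 → 0; T1 → 1; T2 → 2; S → 2; A → 0; B → 1; C → 1; S → T0 X0; X0 → T1 T1; S → B X1; X1 → B X2; X2 → T2 S; A → C X3; X3 → T1 X4; X4 → T2 T1; B → T0 X5; X5 → T2 C; B → T2 S; C → T1 X6; X6 → A B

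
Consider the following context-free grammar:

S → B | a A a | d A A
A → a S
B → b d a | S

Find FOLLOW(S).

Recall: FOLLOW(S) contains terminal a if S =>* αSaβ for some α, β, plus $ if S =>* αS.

We compute FOLLOW(S) using the standard algorithm.
FOLLOW(S) starts with {$}.
FIRST(A) = {a}
FIRST(B) = {a, b, d}
FIRST(S) = {a, b, d}
FOLLOW(A) = {$, a}
FOLLOW(B) = {$, a}
FOLLOW(S) = {$, a}
Therefore, FOLLOW(S) = {$, a}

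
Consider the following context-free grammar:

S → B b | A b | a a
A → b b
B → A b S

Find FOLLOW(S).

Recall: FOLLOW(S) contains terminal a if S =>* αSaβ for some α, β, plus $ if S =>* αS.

We compute FOLLOW(S) using the standard algorithm.
FOLLOW(S) starts with {$}.
FIRST(A) = {b}
FIRST(B) = {b}
FIRST(S) = {a, b}
FOLLOW(A) = {b}
FOLLOW(B) = {b}
FOLLOW(S) = {$, b}
Therefore, FOLLOW(S) = {$, b}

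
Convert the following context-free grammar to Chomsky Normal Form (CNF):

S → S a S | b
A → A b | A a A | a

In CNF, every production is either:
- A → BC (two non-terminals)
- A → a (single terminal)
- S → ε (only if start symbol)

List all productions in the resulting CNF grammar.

TA → a; S → b; TB → b; A → a; S → S X0; X0 → TA S; A → A TB; A → A X1; X1 → TA A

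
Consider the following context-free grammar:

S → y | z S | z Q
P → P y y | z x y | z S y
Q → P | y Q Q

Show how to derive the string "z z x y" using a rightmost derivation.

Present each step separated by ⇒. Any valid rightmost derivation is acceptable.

S ⇒ z Q ⇒ z P ⇒ z z x y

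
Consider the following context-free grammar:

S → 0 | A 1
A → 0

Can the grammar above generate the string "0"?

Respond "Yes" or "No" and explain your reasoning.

Yes - a valid derivation exists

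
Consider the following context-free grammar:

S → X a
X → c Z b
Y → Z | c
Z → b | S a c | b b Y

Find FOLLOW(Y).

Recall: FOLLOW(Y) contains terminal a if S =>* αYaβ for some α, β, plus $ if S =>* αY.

We compute FOLLOW(Y) using the standard algorithm.
FOLLOW(S) starts with {$}.
FIRST(S) = {c}
FIRST(X) = {c}
FIRST(Y) = {b, c}
FIRST(Z) = {b, c}
FOLLOW(S) = {$, a}
FOLLOW(X) = {a}
FOLLOW(Y) = {b}
FOLLOW(Z) = {b}
Therefore, FOLLOW(Y) = {b}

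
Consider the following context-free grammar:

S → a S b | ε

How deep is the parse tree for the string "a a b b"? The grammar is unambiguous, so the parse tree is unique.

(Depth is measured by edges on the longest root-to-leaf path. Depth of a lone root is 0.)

3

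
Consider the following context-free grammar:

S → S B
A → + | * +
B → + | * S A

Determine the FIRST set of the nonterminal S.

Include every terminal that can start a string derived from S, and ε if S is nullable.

We compute FIRST(S) using the standard algorithm.
FIRST(A) = {*, +}
FIRST(B) = {*, +}
FIRST(S) = {}
Therefore, FIRST(S) = {}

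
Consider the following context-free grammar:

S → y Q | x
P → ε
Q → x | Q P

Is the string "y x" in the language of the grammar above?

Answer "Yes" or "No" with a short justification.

Yes - a valid derivation exists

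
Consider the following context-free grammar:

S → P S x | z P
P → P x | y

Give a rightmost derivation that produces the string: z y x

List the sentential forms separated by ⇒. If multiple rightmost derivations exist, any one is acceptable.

S ⇒ z P ⇒ z P x ⇒ z y x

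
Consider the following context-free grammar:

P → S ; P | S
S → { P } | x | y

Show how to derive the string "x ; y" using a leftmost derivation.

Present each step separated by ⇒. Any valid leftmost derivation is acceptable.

P ⇒ S ; P ⇒ x ; P ⇒ x ; S ⇒ x ; y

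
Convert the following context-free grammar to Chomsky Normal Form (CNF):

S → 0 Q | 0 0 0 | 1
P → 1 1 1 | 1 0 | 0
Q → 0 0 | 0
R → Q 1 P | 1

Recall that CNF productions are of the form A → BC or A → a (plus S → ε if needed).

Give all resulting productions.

T0 → 0; S → 1; T1 → 1; P → 0; Q → 0; R → 1; S → T0 Q; S → T0 X0; X0 → T0 T0; P → T1 X1; X1 → T1 T1; P → T1 T0; Q → T0 T0; R → Q X2; X2 → T1 P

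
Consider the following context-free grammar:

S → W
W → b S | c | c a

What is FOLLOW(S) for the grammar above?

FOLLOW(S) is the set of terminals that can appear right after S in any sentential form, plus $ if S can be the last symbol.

We compute FOLLOW(S) using the standard algorithm.
FOLLOW(S) starts with {$}.
FIRST(S) = {b, c}
FIRST(W) = {b, c}
FOLLOW(S) = {$}
FOLLOW(W) = {$}
Therefore, FOLLOW(S) = {$}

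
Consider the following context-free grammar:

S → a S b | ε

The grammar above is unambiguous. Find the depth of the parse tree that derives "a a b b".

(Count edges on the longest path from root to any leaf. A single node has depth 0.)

3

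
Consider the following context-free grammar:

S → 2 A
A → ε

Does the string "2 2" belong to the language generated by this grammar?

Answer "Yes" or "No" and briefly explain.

No - no valid derivation exists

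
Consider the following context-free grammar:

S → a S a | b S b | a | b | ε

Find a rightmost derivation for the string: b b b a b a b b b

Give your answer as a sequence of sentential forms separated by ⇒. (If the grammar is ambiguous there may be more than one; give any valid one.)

S ⇒ b S b ⇒ b b S b b ⇒ b b b S b b b ⇒ b b b a S a b b b ⇒ b b b a b a b b b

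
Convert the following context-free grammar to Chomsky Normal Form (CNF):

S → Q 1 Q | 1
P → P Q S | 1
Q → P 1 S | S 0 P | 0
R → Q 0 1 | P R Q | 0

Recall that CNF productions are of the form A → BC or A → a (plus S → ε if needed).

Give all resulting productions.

T1 → 1; S → 1; P → 1; T0 → 0; Q → 0; R → 0; S → Q X0; X0 → T1 Q; P → P X1; X1 → Q S; Q → P X2; X2 → T1 S; Q → S X3; X3 → T0 P; R → Q X4; X4 → T0 T1; R → P X5; X5 → R Q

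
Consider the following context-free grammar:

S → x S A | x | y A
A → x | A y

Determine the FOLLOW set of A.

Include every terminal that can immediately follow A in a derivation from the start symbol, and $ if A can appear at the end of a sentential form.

We compute FOLLOW(A) using the standard algorithm.
FOLLOW(S) starts with {$}.
FIRST(A) = {x}
FIRST(S) = {x, y}
FOLLOW(A) = {$, x, y}
FOLLOW(S) = {$, x}
Therefore, FOLLOW(A) = {$, x, y}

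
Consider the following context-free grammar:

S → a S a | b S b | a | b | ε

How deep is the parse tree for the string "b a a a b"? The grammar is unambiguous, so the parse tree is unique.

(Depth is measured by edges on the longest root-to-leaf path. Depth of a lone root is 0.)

3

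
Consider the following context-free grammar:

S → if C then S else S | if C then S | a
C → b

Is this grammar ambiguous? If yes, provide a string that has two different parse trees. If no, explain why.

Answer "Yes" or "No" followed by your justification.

Yes - the string 'if b then if b then if b then a else a' has two distinct leftmost derivations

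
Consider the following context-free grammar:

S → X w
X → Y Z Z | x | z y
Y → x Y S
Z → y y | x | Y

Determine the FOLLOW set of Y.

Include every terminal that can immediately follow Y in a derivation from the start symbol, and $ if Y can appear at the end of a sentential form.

We compute FOLLOW(Y) using the standard algorithm.
FOLLOW(S) starts with {$}.
FIRST(S) = {x, z}
FIRST(X) = {x, z}
FIRST(Y) = {x}
FIRST(Z) = {x, y}
FOLLOW(S) = {$, w, x, y, z}
FOLLOW(X) = {w}
FOLLOW(Y) = {w, x, y, z}
FOLLOW(Z) = {w, x, y}
Therefore, FOLLOW(Y) = {w, x, y, z}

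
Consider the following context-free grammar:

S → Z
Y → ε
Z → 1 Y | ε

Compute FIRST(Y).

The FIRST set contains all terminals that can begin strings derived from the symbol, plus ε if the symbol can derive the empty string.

We compute FIRST(Y) using the standard algorithm.
FIRST(S) = {1, ε}
FIRST(Y) = {ε}
FIRST(Z) = {1, ε}
Therefore, FIRST(Y) = {ε}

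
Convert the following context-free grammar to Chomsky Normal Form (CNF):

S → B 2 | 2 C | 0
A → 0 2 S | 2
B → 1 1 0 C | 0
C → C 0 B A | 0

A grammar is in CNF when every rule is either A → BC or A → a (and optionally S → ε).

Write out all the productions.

T2 → 2; S → 0; T0 → 0; A → 2; T1 → 1; B → 0; C → 0; S → B T2; S → T2 C; A → T0 X0; X0 → T2 S; B → T1 X1; X1 → T1 X2; X2 → T0 C; C → C X3; X3 → T0 X4; X4 → B A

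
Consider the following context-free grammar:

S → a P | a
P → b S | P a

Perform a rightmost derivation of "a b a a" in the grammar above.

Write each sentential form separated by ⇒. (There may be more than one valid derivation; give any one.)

S ⇒ a P ⇒ a P a ⇒ a b S a ⇒ a b a a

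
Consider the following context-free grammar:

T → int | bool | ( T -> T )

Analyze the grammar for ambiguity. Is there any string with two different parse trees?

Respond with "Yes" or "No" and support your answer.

No - the grammar is unambiguous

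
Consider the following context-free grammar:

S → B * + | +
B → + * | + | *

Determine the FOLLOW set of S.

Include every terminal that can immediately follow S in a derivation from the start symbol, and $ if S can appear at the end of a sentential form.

We compute FOLLOW(S) using the standard algorithm.
FOLLOW(S) starts with {$}.
FIRST(B) = {*, +}
FIRST(S) = {*, +}
FOLLOW(B) = {*}
FOLLOW(S) = {$}
Therefore, FOLLOW(S) = {$}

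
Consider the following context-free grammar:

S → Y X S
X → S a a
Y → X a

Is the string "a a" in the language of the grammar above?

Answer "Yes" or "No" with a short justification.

No - no valid derivation exists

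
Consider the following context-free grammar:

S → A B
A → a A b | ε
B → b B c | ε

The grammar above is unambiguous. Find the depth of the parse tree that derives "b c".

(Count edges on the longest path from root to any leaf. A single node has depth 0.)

3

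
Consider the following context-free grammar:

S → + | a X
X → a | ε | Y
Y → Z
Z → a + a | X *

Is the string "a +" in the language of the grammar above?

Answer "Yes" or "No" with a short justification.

No - no valid derivation exists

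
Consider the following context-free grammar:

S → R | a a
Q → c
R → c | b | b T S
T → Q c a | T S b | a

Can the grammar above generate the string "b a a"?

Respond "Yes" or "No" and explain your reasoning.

No - no valid derivation exists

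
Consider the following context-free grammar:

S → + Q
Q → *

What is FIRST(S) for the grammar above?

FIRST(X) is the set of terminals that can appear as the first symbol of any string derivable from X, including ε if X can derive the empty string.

We compute FIRST(S) using the standard algorithm.
FIRST(Q) = {*}
FIRST(S) = {+}
Therefore, FIRST(S) = {+}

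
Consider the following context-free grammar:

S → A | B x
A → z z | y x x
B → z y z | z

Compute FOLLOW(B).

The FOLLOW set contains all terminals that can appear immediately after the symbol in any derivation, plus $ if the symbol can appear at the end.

We compute FOLLOW(B) using the standard algorithm.
FOLLOW(S) starts with {$}.
FIRST(A) = {y, z}
FIRST(B) = {z}
FIRST(S) = {y, z}
FOLLOW(A) = {$}
FOLLOW(B) = {x}
FOLLOW(S) = {$}
Therefore, FOLLOW(B) = {x}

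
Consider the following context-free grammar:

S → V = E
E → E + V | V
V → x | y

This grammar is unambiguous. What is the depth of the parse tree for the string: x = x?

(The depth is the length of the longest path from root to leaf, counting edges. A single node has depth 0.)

3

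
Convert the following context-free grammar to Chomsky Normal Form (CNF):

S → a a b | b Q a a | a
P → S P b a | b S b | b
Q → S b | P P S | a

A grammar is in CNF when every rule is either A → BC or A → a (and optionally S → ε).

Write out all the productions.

TA → a; TB → b; S → a; P → b; Q → a; S → TA X0; X0 → TA TB; S → TB X1; X1 → Q X2; X2 → TA TA; P → S X3; X3 → P X4; X4 → TB TA; P → TB X5; X5 → S TB; Q → S TB; Q → P X6; X6 → P S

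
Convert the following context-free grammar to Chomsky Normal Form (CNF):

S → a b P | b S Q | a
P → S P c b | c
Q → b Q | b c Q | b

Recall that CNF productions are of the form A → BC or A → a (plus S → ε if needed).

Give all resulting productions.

TA → a; TB → b; S → a; TC → c; P → c; Q → b; S → TA X0; X0 → TB P; S → TB X1; X1 → S Q; P → S X2; X2 → P X3; X3 → TC TB; Q → TB Q; Q → TB X4; X4 → TC Q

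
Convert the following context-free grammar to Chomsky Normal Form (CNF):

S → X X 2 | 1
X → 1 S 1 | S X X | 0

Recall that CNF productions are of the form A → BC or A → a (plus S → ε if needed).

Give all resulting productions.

T2 → 2; S → 1; T1 → 1; X → 0; S → X X0; X0 → X T2; X → T1 X1; X1 → S T1; X → S X2; X2 → X X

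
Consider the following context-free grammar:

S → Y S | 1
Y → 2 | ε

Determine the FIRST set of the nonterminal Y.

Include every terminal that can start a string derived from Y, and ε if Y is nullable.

We compute FIRST(Y) using the standard algorithm.
FIRST(S) = {1, 2}
FIRST(Y) = {2, ε}
Therefore, FIRST(Y) = {2, ε}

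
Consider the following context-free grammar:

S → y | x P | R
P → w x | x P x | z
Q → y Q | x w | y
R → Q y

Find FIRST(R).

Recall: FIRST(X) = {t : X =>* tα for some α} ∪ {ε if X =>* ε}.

We compute FIRST(R) using the standard algorithm.
FIRST(P) = {w, x, z}
FIRST(Q) = {x, y}
FIRST(R) = {x, y}
FIRST(S) = {x, y}
Therefore, FIRST(R) = {x, y}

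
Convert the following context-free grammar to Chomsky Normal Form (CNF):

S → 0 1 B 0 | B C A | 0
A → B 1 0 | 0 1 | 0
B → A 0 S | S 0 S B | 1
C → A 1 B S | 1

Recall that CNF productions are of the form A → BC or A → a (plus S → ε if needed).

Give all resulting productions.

T0 → 0; T1 → 1; S → 0; A → 0; B → 1; C → 1; S → T0 X0; X0 → T1 X1; X1 → B T0; S → B X2; X2 → C A; A → B X3; X3 → T1 T0; A → T0 T1; B → A X4; X4 → T0 S; B → S X5; X5 → T0 X6; X6 → S B; C → A X7; X7 → T1 X8; X8 → B S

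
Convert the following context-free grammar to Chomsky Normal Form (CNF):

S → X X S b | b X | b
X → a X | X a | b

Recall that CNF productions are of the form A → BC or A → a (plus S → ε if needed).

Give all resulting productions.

TB → b; S → b; TA → a; X → b; S → X X0; X0 → X X1; X1 → S TB; S → TB X; X → TA X; X → X TA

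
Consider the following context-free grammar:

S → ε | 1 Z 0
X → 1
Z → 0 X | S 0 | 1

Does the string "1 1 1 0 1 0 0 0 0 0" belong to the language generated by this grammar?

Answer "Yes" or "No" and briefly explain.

Yes - a valid derivation exists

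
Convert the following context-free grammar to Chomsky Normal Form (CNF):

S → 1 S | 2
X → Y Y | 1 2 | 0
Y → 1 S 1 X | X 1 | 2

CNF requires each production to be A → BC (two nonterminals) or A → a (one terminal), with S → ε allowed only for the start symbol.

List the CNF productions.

T1 → 1; S → 2; T2 → 2; X → 0; Y → 2; S → T1 S; X → Y Y; X → T1 T2; Y → T1 X0; X0 → S X1; X1 → T1 X; Y → X T1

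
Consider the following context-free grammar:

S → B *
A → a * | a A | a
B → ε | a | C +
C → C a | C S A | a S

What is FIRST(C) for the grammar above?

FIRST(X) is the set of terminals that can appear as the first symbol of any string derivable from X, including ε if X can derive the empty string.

We compute FIRST(C) using the standard algorithm.
FIRST(A) = {a}
FIRST(B) = {a, ε}
FIRST(C) = {a}
FIRST(S) = {*, a}
Therefore, FIRST(C) = {a}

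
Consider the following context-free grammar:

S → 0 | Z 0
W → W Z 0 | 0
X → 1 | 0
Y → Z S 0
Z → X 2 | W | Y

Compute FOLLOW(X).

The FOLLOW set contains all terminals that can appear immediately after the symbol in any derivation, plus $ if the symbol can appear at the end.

We compute FOLLOW(X) using the standard algorithm.
FOLLOW(S) starts with {$}.
FIRST(S) = {0, 1}
FIRST(W) = {0}
FIRST(X) = {0, 1}
FIRST(Y) = {0, 1}
FIRST(Z) = {0, 1}
FOLLOW(S) = {$, 0}
FOLLOW(W) = {0, 1}
FOLLOW(X) = {2}
FOLLOW(Y) = {0, 1}
FOLLOW(Z) = {0, 1}
Therefore, FOLLOW(X) = {2}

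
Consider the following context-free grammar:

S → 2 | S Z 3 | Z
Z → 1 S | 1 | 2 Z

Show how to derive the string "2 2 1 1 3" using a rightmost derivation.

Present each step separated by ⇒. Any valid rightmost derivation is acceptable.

S ⇒ S Z 3 ⇒ S 1 3 ⇒ Z 1 3 ⇒ 2 Z 1 3 ⇒ 2 2 Z 1 3 ⇒ 2 2 1 1 3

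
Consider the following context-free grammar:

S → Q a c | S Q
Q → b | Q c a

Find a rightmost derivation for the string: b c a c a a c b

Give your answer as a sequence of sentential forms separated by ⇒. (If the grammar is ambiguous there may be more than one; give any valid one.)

S ⇒ S Q ⇒ S b ⇒ Q a c b ⇒ Q c a a c b ⇒ Q c a c a a c b ⇒ b c a c a a c b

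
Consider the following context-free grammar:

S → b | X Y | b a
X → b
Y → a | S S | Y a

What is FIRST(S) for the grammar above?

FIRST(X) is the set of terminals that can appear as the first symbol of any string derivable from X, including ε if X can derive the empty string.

We compute FIRST(S) using the standard algorithm.
FIRST(S) = {b}
FIRST(X) = {b}
FIRST(Y) = {a, b}
Therefore, FIRST(S) = {b}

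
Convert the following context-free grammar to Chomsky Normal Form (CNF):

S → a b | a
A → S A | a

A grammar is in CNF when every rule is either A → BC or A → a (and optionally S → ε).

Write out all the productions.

TA → a; TB → b; S → a; A → a; S → TA TB; A → S A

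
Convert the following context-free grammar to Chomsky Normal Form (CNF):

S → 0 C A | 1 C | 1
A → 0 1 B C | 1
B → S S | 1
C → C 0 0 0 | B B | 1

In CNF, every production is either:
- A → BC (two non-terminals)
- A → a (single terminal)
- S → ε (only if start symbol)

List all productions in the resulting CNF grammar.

T0 → 0; T1 → 1; S → 1; A → 1; B → 1; C → 1; S → T0 X0; X0 → C A; S → T1 C; A → T0 X1; X1 → T1 X2; X2 → B C; B → S S; C → C X3; X3 → T0 X4; X4 → T0 T0; C → B B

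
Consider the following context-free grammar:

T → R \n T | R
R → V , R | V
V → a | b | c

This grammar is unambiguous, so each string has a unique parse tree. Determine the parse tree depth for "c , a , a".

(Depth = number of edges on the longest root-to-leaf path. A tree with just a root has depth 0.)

5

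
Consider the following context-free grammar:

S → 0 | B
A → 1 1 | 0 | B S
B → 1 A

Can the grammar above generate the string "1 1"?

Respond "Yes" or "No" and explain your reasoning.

No - no valid derivation exists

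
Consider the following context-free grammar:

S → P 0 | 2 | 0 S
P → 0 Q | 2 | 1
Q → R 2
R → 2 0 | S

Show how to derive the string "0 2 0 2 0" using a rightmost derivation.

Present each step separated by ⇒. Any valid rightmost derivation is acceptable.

S ⇒ P 0 ⇒ 0 Q 0 ⇒ 0 R 2 0 ⇒ 0 2 0 2 0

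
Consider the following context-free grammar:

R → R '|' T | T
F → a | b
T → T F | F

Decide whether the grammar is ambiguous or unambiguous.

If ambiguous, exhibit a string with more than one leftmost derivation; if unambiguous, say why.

Unambiguous - every string in the language has a unique leftmost derivation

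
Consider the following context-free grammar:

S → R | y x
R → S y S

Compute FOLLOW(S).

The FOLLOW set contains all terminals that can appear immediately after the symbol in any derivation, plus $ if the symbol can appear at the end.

We compute FOLLOW(S) using the standard algorithm.
FOLLOW(S) starts with {$}.
FIRST(R) = {y}
FIRST(S) = {y}
FOLLOW(R) = {$, y}
FOLLOW(S) = {$, y}
Therefore, FOLLOW(S) = {$, y}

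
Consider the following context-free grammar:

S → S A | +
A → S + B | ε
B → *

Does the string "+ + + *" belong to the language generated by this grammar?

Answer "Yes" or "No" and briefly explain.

Yes - a valid derivation exists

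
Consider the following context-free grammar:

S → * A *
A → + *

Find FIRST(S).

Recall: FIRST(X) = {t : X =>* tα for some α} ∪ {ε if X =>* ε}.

We compute FIRST(S) using the standard algorithm.
FIRST(A) = {+}
FIRST(S) = {*}
Therefore, FIRST(S) = {*}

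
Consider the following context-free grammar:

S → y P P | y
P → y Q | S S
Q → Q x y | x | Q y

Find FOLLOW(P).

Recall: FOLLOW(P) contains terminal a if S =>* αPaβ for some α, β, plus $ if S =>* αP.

We compute FOLLOW(P) using the standard algorithm.
FOLLOW(S) starts with {$}.
FIRST(P) = {y}
FIRST(Q) = {x}
FIRST(S) = {y}
FOLLOW(P) = {$, y}
FOLLOW(Q) = {$, x, y}
FOLLOW(S) = {$, y}
Therefore, FOLLOW(P) = {$, y}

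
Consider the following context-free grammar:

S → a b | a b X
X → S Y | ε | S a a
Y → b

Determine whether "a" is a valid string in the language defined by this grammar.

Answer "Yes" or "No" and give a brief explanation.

No - no valid derivation exists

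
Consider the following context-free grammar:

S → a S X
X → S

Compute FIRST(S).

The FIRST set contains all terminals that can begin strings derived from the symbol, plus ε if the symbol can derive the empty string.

We compute FIRST(S) using the standard algorithm.
FIRST(S) = {a}
FIRST(X) = {a}
Therefore, FIRST(S) = {a}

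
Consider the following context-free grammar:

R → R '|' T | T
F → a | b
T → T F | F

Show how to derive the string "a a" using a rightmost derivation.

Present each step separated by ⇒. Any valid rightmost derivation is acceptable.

R ⇒ T ⇒ T F ⇒ T a ⇒ F a ⇒ a a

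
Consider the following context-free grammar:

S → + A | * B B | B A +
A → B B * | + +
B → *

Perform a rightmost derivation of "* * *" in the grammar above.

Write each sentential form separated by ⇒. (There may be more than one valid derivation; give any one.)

S ⇒ * B B ⇒ * B * ⇒ * * *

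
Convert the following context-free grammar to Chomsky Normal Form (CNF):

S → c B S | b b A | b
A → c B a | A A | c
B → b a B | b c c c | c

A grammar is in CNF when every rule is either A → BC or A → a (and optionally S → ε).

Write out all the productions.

TC → c; TB → b; S → b; TA → a; A → c; B → c; S → TC X0; X0 → B S; S → TB X1; X1 → TB A; A → TC X2; X2 → B TA; A → A A; B → TB X3; X3 → TA B; B → TB X4; X4 → TC X5; X5 → TC TC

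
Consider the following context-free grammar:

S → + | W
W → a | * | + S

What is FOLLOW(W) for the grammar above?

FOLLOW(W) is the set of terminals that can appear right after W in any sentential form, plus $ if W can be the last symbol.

We compute FOLLOW(W) using the standard algorithm.
FOLLOW(S) starts with {$}.
FIRST(S) = {*, +, a}
FIRST(W) = {*, +, a}
FOLLOW(S) = {$}
FOLLOW(W) = {$}
Therefore, FOLLOW(W) = {$}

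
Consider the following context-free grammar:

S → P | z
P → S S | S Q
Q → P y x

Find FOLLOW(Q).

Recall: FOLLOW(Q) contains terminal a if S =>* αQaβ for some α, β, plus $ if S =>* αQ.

We compute FOLLOW(Q) using the standard algorithm.
FOLLOW(S) starts with {$}.
FIRST(P) = {z}
FIRST(Q) = {z}
FIRST(S) = {z}
FOLLOW(P) = {$, y, z}
FOLLOW(Q) = {$, y, z}
FOLLOW(S) = {$, y, z}
Therefore, FOLLOW(Q) = {$, y, z}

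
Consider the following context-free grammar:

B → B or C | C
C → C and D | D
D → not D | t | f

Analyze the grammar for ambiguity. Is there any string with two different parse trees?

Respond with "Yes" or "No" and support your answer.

No - the grammar is unambiguous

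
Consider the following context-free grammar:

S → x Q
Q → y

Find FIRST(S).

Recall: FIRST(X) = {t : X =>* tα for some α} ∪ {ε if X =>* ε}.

We compute FIRST(S) using the standard algorithm.
FIRST(Q) = {y}
FIRST(S) = {x}
Therefore, FIRST(S) = {x}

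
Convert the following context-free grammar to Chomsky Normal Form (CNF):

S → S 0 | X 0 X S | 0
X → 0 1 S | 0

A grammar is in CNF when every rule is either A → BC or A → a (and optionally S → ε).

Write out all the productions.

T0 → 0; S → 0; T1 → 1; X → 0; S → S T0; S → X X0; X0 → T0 X1; X1 → X S; X → T0 X2; X2 → T1 S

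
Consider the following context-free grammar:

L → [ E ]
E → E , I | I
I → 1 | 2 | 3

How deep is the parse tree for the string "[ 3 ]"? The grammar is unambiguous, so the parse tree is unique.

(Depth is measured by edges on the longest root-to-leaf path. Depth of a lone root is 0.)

3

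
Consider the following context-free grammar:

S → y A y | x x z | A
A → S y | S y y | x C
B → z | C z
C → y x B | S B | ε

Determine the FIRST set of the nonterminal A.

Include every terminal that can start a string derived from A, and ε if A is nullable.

We compute FIRST(A) using the standard algorithm.
FIRST(A) = {x, y}
FIRST(B) = {x, y, z}
FIRST(C) = {x, y, ε}
FIRST(S) = {x, y}
Therefore, FIRST(A) = {x, y}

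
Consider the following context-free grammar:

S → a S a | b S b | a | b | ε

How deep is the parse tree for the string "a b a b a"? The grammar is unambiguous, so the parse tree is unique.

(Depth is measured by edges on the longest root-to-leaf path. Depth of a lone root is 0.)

3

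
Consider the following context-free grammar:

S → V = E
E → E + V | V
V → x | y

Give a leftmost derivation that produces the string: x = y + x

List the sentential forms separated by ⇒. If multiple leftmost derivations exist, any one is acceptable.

S ⇒ V = E ⇒ x = E ⇒ x = E + V ⇒ x = V + V ⇒ x = y + V ⇒ x = y + x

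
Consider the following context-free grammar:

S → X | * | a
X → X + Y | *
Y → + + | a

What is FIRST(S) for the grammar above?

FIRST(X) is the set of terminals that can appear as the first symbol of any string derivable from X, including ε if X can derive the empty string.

We compute FIRST(S) using the standard algorithm.
FIRST(S) = {*, a}
FIRST(X) = {*}
FIRST(Y) = {+, a}
Therefore, FIRST(S) = {*, a}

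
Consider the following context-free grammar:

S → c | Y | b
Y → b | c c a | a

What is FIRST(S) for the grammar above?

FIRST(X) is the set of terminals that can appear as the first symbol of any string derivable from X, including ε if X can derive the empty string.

We compute FIRST(S) using the standard algorithm.
FIRST(S) = {a, b, c}
FIRST(Y) = {a, b, c}
Therefore, FIRST(S) = {a, b, c}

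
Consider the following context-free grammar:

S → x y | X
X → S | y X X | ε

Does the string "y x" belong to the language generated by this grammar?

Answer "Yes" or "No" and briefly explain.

No - no valid derivation exists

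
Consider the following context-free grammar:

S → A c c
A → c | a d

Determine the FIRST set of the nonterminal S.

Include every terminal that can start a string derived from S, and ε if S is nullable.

We compute FIRST(S) using the standard algorithm.
FIRST(A) = {a, c}
FIRST(S) = {a, c}
Therefore, FIRST(S) = {a, c}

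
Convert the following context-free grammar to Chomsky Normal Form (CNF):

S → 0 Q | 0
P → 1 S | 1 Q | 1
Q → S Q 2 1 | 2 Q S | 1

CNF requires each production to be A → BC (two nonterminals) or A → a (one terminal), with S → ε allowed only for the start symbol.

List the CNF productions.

T0 → 0; S → 0; T1 → 1; P → 1; T2 → 2; Q → 1; S → T0 Q; P → T1 S; P → T1 Q; Q → S X0; X0 → Q X1; X1 → T2 T1; Q → T2 X2; X2 → Q S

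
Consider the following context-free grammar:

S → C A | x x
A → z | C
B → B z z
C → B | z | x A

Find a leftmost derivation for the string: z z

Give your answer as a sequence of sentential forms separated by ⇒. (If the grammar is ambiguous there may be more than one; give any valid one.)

S ⇒ C A ⇒ z A ⇒ z z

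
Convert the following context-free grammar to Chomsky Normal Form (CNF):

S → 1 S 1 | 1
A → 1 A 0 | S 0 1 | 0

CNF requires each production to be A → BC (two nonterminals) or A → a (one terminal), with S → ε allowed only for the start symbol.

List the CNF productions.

T1 → 1; S → 1; T0 → 0; A → 0; S → T1 X0; X0 → S T1; A → T1 X1; X1 → A T0; A → S X2; X2 → T0 T1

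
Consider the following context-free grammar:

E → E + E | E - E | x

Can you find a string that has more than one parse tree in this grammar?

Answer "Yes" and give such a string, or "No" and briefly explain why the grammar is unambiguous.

Yes - the string 'x - x + x + x + x' has two distinct parse trees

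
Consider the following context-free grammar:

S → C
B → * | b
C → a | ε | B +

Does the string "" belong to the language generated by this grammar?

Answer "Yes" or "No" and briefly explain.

Yes - a valid derivation exists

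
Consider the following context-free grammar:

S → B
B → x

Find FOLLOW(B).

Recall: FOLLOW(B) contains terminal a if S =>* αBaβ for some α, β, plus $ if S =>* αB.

We compute FOLLOW(B) using the standard algorithm.
FOLLOW(S) starts with {$}.
FIRST(B) = {x}
FIRST(S) = {x}
FOLLOW(B) = {$}
FOLLOW(S) = {$}
Therefore, FOLLOW(B) = {$}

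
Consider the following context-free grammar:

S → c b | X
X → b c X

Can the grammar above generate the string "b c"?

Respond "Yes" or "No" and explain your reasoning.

No - no valid derivation exists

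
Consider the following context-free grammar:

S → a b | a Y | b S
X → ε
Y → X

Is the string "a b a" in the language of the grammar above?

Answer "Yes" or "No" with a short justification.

No - no valid derivation exists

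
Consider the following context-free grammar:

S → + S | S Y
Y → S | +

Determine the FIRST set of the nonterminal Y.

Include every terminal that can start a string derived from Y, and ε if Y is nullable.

We compute FIRST(Y) using the standard algorithm.
FIRST(S) = {+}
FIRST(Y) = {+}
Therefore, FIRST(Y) = {+}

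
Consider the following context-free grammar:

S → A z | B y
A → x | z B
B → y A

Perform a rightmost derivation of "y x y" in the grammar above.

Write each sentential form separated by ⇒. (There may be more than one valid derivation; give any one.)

S ⇒ B y ⇒ y A y ⇒ y x y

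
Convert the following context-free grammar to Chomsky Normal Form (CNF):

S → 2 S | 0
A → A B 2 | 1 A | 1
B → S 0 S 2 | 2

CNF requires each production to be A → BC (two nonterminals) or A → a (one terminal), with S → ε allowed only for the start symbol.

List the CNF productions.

T2 → 2; S → 0; T1 → 1; A → 1; T0 → 0; B → 2; S → T2 S; A → A X0; X0 → B T2; A → T1 A; B → S X1; X1 → T0 X2; X2 → S T2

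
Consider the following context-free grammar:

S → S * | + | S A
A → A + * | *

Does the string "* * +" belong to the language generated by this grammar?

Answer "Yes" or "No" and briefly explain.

No - no valid derivation exists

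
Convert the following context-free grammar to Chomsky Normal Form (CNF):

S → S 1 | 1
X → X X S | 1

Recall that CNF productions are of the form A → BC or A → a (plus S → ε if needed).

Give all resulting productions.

T1 → 1; S → 1; X → 1; S → S T1; X → X X0; X0 → X S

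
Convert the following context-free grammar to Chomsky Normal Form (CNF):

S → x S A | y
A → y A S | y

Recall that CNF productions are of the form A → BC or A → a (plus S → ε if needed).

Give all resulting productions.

TX → x; S → y; TY → y; A → y; S → TX X0; X0 → S A; A → TY X1; X1 → A S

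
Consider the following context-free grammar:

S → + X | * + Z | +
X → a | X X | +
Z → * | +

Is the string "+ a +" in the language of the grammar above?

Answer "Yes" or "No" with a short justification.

Yes - a valid derivation exists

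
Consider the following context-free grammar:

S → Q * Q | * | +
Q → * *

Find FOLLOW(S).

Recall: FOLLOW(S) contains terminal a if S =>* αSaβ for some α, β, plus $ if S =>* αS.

We compute FOLLOW(S) using the standard algorithm.
FOLLOW(S) starts with {$}.
FIRST(Q) = {*}
FIRST(S) = {*, +}
FOLLOW(Q) = {$, *}
FOLLOW(S) = {$}
Therefore, FOLLOW(S) = {$}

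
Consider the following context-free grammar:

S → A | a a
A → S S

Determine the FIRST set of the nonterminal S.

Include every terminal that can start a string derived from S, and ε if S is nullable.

We compute FIRST(S) using the standard algorithm.
FIRST(A) = {a}
FIRST(S) = {a}
Therefore, FIRST(S) = {a}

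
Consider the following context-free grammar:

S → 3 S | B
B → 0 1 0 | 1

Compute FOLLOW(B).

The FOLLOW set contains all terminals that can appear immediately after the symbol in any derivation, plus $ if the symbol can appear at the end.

We compute FOLLOW(B) using the standard algorithm.
FOLLOW(S) starts with {$}.
FIRST(B) = {0, 1}
FIRST(S) = {0, 1, 3}
FOLLOW(B) = {$}
FOLLOW(S) = {$}
Therefore, FOLLOW(B) = {$}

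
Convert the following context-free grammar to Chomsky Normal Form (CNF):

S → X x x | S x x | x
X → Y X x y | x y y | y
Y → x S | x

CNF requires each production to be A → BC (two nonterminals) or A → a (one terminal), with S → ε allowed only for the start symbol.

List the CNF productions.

TX → x; S → x; TY → y; X → y; Y → x; S → X X0; X0 → TX TX; S → S X1; X1 → TX TX; X → Y X2; X2 → X X3; X3 → TX TY; X → TX X4; X4 → TY TY; Y → TX S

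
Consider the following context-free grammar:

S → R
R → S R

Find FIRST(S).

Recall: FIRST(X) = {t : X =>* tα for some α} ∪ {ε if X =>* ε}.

We compute FIRST(S) using the standard algorithm.
FIRST(R) = {}
FIRST(S) = {}
Therefore, FIRST(S) = {}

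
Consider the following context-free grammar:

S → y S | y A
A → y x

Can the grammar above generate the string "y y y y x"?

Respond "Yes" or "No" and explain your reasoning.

Yes - a valid derivation exists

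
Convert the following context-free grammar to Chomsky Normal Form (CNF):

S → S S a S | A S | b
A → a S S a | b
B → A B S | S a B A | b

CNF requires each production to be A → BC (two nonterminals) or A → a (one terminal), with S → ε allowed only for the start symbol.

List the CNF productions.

TA → a; S → b; A → b; B → b; S → S X0; X0 → S X1; X1 → TA S; S → A S; A → TA X2; X2 → S X3; X3 → S TA; B → A X4; X4 → B S; B → S X5; X5 → TA X6; X6 → B A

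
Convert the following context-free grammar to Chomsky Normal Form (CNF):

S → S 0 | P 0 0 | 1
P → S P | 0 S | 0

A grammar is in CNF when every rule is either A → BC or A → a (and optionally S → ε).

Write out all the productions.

T0 → 0; S → 1; P → 0; S → S T0; S → P X0; X0 → T0 T0; P → S P; P → T0 S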